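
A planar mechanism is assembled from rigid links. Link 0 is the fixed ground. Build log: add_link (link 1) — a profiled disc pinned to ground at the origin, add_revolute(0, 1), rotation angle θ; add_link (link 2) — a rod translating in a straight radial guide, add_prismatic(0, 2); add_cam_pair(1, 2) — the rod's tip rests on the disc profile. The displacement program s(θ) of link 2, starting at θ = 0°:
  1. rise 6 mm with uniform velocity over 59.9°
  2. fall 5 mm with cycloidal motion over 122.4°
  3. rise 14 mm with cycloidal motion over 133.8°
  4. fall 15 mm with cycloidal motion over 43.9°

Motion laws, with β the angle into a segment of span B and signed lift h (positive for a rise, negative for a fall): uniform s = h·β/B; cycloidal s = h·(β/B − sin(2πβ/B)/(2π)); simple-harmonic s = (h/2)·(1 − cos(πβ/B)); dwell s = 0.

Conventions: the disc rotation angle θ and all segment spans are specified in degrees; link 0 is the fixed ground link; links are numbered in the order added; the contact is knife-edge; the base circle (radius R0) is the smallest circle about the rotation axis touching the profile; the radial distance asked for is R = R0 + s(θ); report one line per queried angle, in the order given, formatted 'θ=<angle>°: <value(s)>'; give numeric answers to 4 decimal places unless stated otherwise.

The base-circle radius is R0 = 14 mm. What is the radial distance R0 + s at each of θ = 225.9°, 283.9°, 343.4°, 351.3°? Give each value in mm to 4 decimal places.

seg 1 [0°–59.9°] uniform, h=6: full span → s += 6 → s = 6.0000
seg 2 [59.9°–182.3°] cycloidal, h=-5: full span → s += -5 → s = 1.0000
seg 3 [182.3°–316.1°] cycloidal, h=14: θ=225.9° here. β=43.6, B=133.8. 14·(0.3259 − sin(2π·0.3259)/(2π)) = 2.5822 → s = 3.5822
seg 3 [182.3°–316.1°] cycloidal, h=14: θ=283.9° here. β=101.6, B=133.8. 14·(0.7593 − sin(2π·0.7593)/(2π)) = 12.8551 → s = 13.8551
seg 3 [182.3°–316.1°] cycloidal, h=14: full span → s += 14 → s = 15.0000
seg 4 [316.1°–360°] cycloidal, h=-15: θ=343.4° here. β=27.3, B=43.9. -15·(0.6219 − sin(2π·0.6219)/(2π)) = -10.9826 → s = 4.0174
seg 4 [316.1°–360°] cycloidal, h=-15: θ=351.3° here. β=35.2, B=43.9. -15·(0.8018 − sin(2π·0.8018)/(2π)) = -14.2892 → s = 0.7108
θ=225.9°: R = R0 + s = 14 + 3.5822 = 17.5822
θ=283.9°: R = R0 + s = 14 + 13.8551 = 27.8551
θ=343.4°: R = R0 + s = 14 + 4.0174 = 18.0174
θ=351.3°: R = R0 + s = 14 + 0.7108 = 14.7108

θ=225.9°: 17.5822
θ=283.9°: 27.8551
θ=343.4°: 18.0174
θ=351.3°: 14.7108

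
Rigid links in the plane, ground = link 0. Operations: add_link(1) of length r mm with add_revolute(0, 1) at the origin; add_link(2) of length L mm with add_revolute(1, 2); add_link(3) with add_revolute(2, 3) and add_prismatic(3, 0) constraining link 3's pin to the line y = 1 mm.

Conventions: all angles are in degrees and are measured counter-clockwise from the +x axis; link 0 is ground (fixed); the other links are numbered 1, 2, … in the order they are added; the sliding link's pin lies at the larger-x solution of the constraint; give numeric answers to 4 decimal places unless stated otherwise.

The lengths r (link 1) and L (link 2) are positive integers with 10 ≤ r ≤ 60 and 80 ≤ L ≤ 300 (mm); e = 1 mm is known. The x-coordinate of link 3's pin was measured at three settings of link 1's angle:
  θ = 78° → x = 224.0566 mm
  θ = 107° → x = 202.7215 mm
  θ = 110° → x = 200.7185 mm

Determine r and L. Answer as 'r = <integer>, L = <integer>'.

constraint per measurement: (x − r cos θ)² + (r sin θ − e)² = L²
subtracting the θ₁ and θ₂ equations cancels the r² and L² terms:
r = (x₁² − x₂²) / (2[(x₁cos θ₁ + e sin θ₁) − (x₂cos θ₂ + e sin θ₂)]) = 43.0001 → r = 43
L² = (x₁ − r cos θ₁)² + (r sin θ₁ − e)² = 47961.0165 → L = 219.0000 → L = 219
check at θ₃=110°: x = 200.7185 (printed 200.7185) ✓

r = 43, L = 219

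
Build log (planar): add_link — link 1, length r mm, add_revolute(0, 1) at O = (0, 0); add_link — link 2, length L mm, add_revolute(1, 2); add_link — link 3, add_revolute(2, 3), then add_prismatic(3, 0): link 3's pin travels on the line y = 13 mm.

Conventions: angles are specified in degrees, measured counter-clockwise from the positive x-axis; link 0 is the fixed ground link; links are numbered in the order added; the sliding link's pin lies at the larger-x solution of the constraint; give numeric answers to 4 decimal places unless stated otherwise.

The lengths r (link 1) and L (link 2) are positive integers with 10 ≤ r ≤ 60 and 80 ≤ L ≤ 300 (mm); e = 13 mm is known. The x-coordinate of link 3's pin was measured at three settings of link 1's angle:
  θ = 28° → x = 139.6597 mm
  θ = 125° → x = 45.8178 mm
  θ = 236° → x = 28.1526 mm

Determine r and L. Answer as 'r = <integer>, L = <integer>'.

constraint per measurement: (x − r cos θ)² + (r sin θ − e)² = L²
subtracting the θ₁ and θ₂ equations cancels the r² and L² terms:
r = (x₁² − x₂²) / (2[(x₁cos θ₁ + e sin θ₁) − (x₂cos θ₂ + e sin θ₂)]) = 60.0000 → r = 60
L² = (x₁ − r cos θ₁)² + (r sin θ₁ − e)² = 7743.9927 → L = 88.0000 → L = 88
check at θ₃=236°: x = 28.1526 (printed 28.1526) ✓

r = 60, L = 88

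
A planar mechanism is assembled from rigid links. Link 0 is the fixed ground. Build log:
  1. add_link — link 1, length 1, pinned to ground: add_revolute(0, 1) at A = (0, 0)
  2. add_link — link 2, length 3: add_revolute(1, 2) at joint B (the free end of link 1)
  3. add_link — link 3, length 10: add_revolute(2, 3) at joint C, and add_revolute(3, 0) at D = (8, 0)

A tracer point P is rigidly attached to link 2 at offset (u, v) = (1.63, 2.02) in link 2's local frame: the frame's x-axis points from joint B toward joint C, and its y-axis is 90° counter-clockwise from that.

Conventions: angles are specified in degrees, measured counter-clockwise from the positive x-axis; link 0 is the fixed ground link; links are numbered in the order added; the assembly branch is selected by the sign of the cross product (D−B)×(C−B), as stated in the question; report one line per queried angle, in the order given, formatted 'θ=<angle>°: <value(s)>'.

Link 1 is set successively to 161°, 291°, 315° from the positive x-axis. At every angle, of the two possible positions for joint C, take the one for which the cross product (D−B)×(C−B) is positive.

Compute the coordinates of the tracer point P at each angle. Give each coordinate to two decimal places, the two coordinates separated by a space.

A=(0,0), D=(8.00,0)
θ=161°: B = A + 1.00·(cos161°, sin161°) = (-0.9455, 0.3256)
θ=161°: |BD| = 8.9514
θ=161°: circle(B,3.00) ∩ circle(D,10.00): a=-0.6073, h=2.9379
θ=161°:   candidates: C₊=(-1.4455,3.2836) cross=26.298; C₋=(-1.6592,-2.5883) cross=-26.298
θ=161°:   branch + wants cross > 0 → take C=(-1.4455,3.2836) (cross=26.298)
θ=161°: ex = (C−B)/|BC| = (-0.1667,0.9860); ey = (-0.9860,-0.1667)
θ=161°: P = B + 1.63·ex + 2.02·ey = (-3.2089,1.5961)
θ=291°: B = A + 1.00·(cos291°, sin291°) = (0.3584, -0.9336)
θ=291°: |BD| = 7.6984
θ=291°: circle(B,3.00) ∩ circle(D,10.00): a=-2.0611, h=2.1799
θ=291°:   candidates: C₊=(-1.9518,0.9803) cross=16.782; C₋=(-1.4231,-3.3474) cross=-16.782
θ=291°:   branch + wants cross > 0 → take C=(-1.9518,0.9803) (cross=16.782)
θ=291°: ex = (C−B)/|BC| = (-0.7701,0.6380); ey = (-0.6380,-0.7701)
θ=291°: P = B + 1.63·ex + 2.02·ey = (-2.1855,-1.4492)
θ=315°: B = A + 1.00·(cos315°, sin315°) = (0.7071, -0.7071)
θ=315°: |BD| = 7.3271
θ=315°: circle(B,3.00) ∩ circle(D,10.00): a=-2.5463, h=1.5863
θ=315°:   candidates: C₊=(-1.9804,0.6261) cross=11.623; C₋=(-1.6742,-2.5318) cross=-11.623
θ=315°:   branch + wants cross > 0 → take C=(-1.9804,0.6261) (cross=11.623)
θ=315°: ex = (C−B)/|BC| = (-0.8958,0.4444); ey = (-0.4444,-0.8958)
θ=315°: P = B + 1.63·ex + 2.02·ey = (-1.6508,-1.7923)

θ=161°: -3.21 1.60
θ=291°: -2.19 -1.45
θ=315°: -1.65 -1.79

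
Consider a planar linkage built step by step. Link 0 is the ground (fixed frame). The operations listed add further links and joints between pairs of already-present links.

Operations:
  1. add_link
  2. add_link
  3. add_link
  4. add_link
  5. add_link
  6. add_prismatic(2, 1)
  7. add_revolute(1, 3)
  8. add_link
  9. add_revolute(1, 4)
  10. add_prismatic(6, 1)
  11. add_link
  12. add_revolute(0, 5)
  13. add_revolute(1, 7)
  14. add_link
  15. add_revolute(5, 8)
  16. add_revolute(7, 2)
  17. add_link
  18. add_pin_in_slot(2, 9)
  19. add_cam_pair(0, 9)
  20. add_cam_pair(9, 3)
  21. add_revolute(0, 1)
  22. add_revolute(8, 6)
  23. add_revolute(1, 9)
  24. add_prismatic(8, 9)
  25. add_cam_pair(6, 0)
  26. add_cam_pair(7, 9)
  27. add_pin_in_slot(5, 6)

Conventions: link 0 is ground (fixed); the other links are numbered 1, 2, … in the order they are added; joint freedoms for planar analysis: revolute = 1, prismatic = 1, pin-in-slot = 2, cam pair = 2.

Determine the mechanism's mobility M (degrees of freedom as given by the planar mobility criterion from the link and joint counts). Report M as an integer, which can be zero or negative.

link 0 = ground. State L|J1|J2 = 1|0|0
+link1  2|0|0
+link2  3|0|0
+link3  4|0|0
+link4  5|0|0
+link5  6|0|0
P(2,1) f=1→J1  6|1|0
R(1,3) f=1→J1  6|2|0
+link6  7|2|0
R(1,4) f=1→J1  7|3|0
P(6,1) f=1→J1  7|4|0
+link7  8|4|0
R(0,5) f=1→J1  8|5|0
R(1,7) f=1→J1  8|6|0
+link8  9|6|0
R(5,8) f=1→J1  9|7|0
R(7,2) f=1→J1  9|8|0
+link9  10|8|0
PS(2,9) f=2→J2  10|8|1
C(0,9) f=2→J2  10|8|2
C(9,3) f=2→J2  10|8|3
R(0,1) f=1→J1  10|9|3
R(8,6) f=1→J1  10|10|3
R(1,9) f=1→J1  10|11|3
P(8,9) f=1→J1  10|12|3
C(6,0) f=2→J2  10|12|4
C(7,9) f=2→J2  10|12|5
PS(5,6) f=2→J2  10|12|6
M = 3(10−1)−2·12−6 = 27−24−6 = -3

M = -3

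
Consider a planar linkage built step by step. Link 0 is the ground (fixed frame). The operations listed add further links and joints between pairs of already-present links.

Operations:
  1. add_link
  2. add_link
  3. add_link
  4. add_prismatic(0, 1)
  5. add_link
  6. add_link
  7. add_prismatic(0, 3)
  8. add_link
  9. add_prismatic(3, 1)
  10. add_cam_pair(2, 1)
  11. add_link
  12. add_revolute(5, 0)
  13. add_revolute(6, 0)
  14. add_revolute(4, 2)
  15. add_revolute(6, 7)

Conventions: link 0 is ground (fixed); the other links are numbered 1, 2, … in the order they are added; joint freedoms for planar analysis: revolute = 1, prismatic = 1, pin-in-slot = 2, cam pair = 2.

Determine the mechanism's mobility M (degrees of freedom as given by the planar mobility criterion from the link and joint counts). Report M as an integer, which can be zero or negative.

link 0 = ground. State L|J1|J2 = 1|0|0
+link1  2|0|0
+link2  3|0|0
+link3  4|0|0
P(0,1) f=1→J1  4|1|0
+link4  5|1|0
+link5  6|1|0
P(0,3) f=1→J1  6|2|0
+link6  7|2|0
P(3,1) f=1→J1  7|3|0
C(2,1) f=2→J2  7|3|1
+link7  8|3|1
R(5,0) f=1→J1  8|4|1
R(6,0) f=1→J1  8|5|1
R(4,2) f=1→J1  8|6|1
R(6,7) f=1→J1  8|7|1
M = 3(8−1)−2·7−1 = 21−14−1 = 6

M = 6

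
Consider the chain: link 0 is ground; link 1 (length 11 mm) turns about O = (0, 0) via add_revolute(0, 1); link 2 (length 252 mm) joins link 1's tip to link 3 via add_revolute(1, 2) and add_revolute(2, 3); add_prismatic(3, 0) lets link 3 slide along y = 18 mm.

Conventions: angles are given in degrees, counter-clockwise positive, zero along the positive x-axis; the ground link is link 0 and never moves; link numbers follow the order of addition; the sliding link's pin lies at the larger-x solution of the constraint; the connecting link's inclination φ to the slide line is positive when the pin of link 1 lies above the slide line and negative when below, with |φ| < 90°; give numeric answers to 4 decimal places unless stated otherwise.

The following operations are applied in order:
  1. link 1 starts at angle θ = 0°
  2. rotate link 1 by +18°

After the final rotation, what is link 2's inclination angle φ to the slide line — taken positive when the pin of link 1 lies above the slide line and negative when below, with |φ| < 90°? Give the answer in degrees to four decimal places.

geometry: r = 11 mm, L = 252 mm, e = 18 mm; θ starts at 0°
rotate link 1 by +18°: θ ← 0° +18° = 18°
h = r sin θ − e = 3.399187 − 18 = -14.600813
sin φ = h / L = -14.600813 / 252 = -0.05793973
φ = arcsin(-0.05793973) = -3.321562°

-3.3216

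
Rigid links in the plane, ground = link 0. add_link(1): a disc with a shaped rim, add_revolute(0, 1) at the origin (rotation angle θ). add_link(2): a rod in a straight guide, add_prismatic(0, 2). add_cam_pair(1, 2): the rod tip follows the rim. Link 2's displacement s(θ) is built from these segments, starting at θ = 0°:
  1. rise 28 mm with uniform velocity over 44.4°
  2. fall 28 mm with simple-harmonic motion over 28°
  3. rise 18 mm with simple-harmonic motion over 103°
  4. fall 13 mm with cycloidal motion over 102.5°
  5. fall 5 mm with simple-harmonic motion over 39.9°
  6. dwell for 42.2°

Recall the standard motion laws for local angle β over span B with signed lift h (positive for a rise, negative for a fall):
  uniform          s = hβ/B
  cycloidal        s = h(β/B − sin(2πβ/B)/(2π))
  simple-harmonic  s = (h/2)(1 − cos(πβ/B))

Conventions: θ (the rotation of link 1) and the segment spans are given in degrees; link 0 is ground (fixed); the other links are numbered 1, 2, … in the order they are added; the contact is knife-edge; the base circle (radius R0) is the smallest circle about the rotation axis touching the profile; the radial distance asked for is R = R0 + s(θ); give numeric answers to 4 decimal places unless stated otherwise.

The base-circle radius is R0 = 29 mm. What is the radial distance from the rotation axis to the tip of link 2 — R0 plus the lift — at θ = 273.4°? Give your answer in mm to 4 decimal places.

segment 1 (0° to 44.4°, uniform, h = 28) is passed completely: s = 0.0000 + (28) = 28.0000
segment 2 (44.4° to 72.4°, simple-harmonic, h = -28) is passed completely: s = 28.0000 + (-28) = 0.0000
segment 3 (72.4° to 175.4°, simple-harmonic, h = 18) is passed completely: s = 0.0000 + (18) = 18.0000
θ = 273.4° falls in segment 4 (175.4° to 277.9°, cycloidal, h = -13): β = 273.4 − 175.4 = 98°, B = 102.5°; Δs = -13·(0.9561 − sin(2π·0.9561)/(2π)) = -12.9928; s = 18.0000 − 12.9928 = 5.0072
R = R0 + s = 29 + 5.0072 = 34.0072

34.0072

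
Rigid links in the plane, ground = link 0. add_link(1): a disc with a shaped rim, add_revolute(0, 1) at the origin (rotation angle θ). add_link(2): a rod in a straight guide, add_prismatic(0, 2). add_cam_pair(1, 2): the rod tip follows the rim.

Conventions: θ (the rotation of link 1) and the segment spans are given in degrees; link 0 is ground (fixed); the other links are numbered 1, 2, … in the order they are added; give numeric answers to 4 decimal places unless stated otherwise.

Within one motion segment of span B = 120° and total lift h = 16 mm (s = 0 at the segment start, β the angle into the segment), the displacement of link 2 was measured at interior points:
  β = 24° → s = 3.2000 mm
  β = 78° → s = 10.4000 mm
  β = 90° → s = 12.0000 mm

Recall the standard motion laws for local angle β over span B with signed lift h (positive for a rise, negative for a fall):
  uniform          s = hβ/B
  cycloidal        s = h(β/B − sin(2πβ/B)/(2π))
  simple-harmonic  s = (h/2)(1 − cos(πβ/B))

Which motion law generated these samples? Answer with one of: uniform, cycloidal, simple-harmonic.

candidates at β/B = r: uniform s = h·r (linear in β); cycloidal s = h·(r − sin(2πr)/(2π)); simple-harmonic s = (h/2)(1 − cos(πr))
β=24°: printed 3.2000 | uniform 3.2000, cycloidal 0.7782, simple-harmonic 1.5279
β=78°: printed 10.4000 | uniform 10.4000, cycloidal 12.4601, simple-harmonic 11.6319
β=90°: printed 12.0000 | uniform 12.0000, cycloidal 14.5465, simple-harmonic 13.6569
only one law matches every sample → uniform

uniform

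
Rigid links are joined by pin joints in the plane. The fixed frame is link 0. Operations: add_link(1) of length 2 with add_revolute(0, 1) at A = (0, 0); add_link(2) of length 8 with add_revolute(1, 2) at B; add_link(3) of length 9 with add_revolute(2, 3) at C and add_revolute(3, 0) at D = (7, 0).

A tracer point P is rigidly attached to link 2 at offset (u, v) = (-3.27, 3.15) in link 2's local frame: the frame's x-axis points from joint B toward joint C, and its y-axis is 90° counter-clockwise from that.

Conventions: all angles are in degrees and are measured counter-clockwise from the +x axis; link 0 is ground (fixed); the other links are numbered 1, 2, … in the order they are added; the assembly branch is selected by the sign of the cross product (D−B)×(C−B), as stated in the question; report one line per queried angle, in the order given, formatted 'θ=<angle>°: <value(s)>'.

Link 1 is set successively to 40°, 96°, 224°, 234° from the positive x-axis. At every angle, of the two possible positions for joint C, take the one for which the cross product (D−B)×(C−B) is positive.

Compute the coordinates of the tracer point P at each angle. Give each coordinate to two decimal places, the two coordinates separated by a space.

A=(0,0), D=(7.00,0)
θ=40°: B = A + 2.00·(cos40°, sin40°) = (1.5321, 1.2856)
θ=40°: |BD| = 5.6170
θ=40°: circle(B,8.00) ∩ circle(D,9.00): a=1.2952, h=7.8945
θ=40°:   candidates: C₊=(4.5998,8.6740) cross=44.343; C₋=(0.9861,-6.6958) cross=-44.343
θ=40°:   branch + wants cross > 0 → take C=(4.5998,8.6740) (cross=44.343)
θ=40°: ex = (C−B)/|BC| = (0.3835,0.9236); ey = (-0.9236,0.3835)
θ=40°: P = B + -3.27·ex + 3.15·ey = (-2.6310,-0.5266)
θ=96°: B = A + 2.00·(cos96°, sin96°) = (-0.2091, 1.9890)
θ=96°: |BD| = 7.4784
θ=96°: circle(B,8.00) ∩ circle(D,9.00): a=2.6026, h=7.5648
θ=96°:   candidates: C₊=(4.3118,8.5892) cross=56.573; C₋=(0.2878,-5.9955) cross=-56.573
θ=96°:   branch + wants cross > 0 → take C=(4.3118,8.5892) (cross=56.573)
θ=96°: ex = (C−B)/|BC| = (0.5651,0.8250); ey = (-0.8250,0.5651)
θ=96°: P = B + -3.27·ex + 3.15·ey = (-4.6558,1.0713)
θ=224°: B = A + 2.00·(cos224°, sin224°) = (-1.4387, -1.3893)
θ=224°: |BD| = 8.5523
θ=224°: circle(B,8.00) ∩ circle(D,9.00): a=3.2823, h=7.2957
θ=224°:   candidates: C₊=(0.6148,6.3426) cross=62.395; C₋=(2.9852,-8.0549) cross=-62.395
θ=224°:   branch + wants cross > 0 → take C=(0.6148,6.3426) (cross=62.395)
θ=224°: ex = (C−B)/|BC| = (0.2567,0.9665); ey = (-0.9665,0.2567)
θ=224°: P = B + -3.27·ex + 3.15·ey = (-5.3225,-3.7412)
θ=234°: B = A + 2.00·(cos234°, sin234°) = (-1.1756, -1.6180)
θ=234°: |BD| = 8.3341
θ=234°: circle(B,8.00) ∩ circle(D,9.00): a=3.1472, h=7.3550
θ=234°:   candidates: C₊=(0.4838,6.2080) cross=61.297; C₋=(3.3396,-8.2220) cross=-61.297
θ=234°:   branch + wants cross > 0 → take C=(0.4838,6.2080) (cross=61.297)
θ=234°: ex = (C−B)/|BC| = (0.2074,0.9783); ey = (-0.9783,0.2074)
θ=234°: P = B + -3.27·ex + 3.15·ey = (-4.9353,-4.1635)

θ=40°: -2.63 -0.53
θ=96°: -4.66 1.07
θ=224°: -5.32 -3.74
θ=234°: -4.94 -4.16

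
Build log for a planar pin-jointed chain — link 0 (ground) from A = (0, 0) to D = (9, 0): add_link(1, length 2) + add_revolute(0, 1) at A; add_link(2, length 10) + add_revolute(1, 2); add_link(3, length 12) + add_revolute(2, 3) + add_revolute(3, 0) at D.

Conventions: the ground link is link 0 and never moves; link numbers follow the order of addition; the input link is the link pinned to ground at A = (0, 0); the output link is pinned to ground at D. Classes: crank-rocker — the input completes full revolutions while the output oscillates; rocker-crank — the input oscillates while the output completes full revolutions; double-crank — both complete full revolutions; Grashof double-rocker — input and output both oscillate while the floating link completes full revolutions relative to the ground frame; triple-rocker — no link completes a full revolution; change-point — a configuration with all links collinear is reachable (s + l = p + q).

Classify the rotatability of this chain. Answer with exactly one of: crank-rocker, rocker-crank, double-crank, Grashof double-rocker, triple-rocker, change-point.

lengths: ground=9, input=2, coupler=10, output=12
sorted: s=2 (shortest), l=12 (longest), p+q=19
s + l = 14 vs p + q = 19
s + l < p + q (Grashof) with shortest = input link → crank-rocker

crank-rocker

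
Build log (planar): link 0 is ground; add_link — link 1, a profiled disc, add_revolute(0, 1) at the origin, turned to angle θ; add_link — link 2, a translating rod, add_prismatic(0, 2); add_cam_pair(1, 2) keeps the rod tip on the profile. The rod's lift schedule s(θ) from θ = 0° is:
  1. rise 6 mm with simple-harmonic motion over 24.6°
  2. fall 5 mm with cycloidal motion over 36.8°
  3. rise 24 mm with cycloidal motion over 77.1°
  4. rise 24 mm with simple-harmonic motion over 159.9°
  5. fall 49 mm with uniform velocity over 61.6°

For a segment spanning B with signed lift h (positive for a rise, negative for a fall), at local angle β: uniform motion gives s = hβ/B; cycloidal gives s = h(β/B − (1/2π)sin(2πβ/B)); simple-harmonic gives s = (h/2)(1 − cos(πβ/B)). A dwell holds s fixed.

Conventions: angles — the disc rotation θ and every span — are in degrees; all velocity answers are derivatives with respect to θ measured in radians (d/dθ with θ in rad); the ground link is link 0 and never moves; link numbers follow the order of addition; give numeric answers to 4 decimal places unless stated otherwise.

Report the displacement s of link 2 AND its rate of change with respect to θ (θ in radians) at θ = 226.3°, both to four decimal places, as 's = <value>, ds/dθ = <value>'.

seg 1 [0°–24.6°] simple-harmonic, h=6: full span → s += 6 → s = 6.0000
seg 2 [24.6°–61.4°] cycloidal, h=-5: full span → s += -5 → s = 1.0000
seg 3 [61.4°–138.5°] cycloidal, h=24: full span → s += 24 → s = 25.0000
seg 4 [138.5°–298.4°] simple-harmonic, h=24: θ=226.3° here. β=87.8, B=159.9. 24/2·(1 − cos(π·0.5491)) = 13.8434 → s = 38.8434
velocity in seg [138.5°–298.4°] (simple-harmonic), θ in radians: β = 87.8° = 1.5324 rad, B = 159.9° = 2.7908 rad; ds/dθ = (πh/(2B)) sin(πβ/B) = (π·24/(2·2.7908)) sin(π·0.5491) = 13.348097 mm/rad

s = 38.8434, ds/dθ = 13.3481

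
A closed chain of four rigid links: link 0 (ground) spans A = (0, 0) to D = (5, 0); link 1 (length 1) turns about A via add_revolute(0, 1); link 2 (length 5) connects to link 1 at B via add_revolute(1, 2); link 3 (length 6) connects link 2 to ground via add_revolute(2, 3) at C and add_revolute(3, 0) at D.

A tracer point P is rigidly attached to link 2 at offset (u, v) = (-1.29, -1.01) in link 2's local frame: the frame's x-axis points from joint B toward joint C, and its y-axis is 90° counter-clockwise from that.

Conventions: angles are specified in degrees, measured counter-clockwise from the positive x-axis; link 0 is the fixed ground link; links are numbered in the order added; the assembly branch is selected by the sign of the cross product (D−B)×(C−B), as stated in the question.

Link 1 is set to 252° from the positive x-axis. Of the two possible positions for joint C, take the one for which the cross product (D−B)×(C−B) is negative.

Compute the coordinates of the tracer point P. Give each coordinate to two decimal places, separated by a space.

A=(0,0), D=(5.00,0)
B = A + 1.00·(cos252°, sin252°) = (-0.3090, -0.9511)
|BD| = 5.3935
circle(B,5.00) ∩ circle(D,6.00): a=1.6770, h=4.7104
  candidates: C₊=(0.5111,3.9812) cross=25.406; C₋=(2.1723,-5.2919) cross=-25.406
  branch - wants cross < 0 → take C=(2.1723,-5.2919) (cross=-25.406)
ex = (C−B)/|BC| = (0.4963,-0.8682); ey = (0.8682,0.4963)
P = B + -1.29·ex + -1.01·ey = (-1.8261,-0.3323)

-1.83 -0.33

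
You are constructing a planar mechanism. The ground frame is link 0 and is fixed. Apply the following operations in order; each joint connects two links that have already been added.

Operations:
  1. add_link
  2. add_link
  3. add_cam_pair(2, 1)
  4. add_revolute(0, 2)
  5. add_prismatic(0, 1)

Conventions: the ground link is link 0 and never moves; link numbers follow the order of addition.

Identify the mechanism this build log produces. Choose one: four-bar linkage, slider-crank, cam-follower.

links: 3 (incl. ground); joints: 1 revolute, 1 prismatic, 1 higher (cam) pair, forming one closed loop
3 links, revolute + prismatic + higher pair in one loop → cam-follower

cam-follower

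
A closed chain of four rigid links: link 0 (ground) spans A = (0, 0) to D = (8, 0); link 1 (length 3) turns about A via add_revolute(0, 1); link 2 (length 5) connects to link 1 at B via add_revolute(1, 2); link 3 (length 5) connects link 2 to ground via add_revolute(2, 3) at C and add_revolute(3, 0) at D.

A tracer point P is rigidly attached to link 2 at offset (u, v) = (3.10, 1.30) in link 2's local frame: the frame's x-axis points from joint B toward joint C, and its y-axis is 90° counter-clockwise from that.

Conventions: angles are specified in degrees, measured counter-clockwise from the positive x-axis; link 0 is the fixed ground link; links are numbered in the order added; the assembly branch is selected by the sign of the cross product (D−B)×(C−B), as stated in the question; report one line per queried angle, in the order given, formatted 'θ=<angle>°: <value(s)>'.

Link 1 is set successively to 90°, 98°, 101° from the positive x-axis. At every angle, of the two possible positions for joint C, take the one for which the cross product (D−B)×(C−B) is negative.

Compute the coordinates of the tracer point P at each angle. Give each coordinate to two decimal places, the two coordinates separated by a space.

A=(0,0), D=(8.00,0)
θ=90°: B = A + 3.00·(cos90°, sin90°) = (0.0000, 3.0000)
θ=90°: |BD| = 8.5440
θ=90°: circle(B,5.00) ∩ circle(D,5.00): a=4.2720, h=2.5981
θ=90°:   candidates: C₊=(4.9122,3.9327) cross=22.198; C₋=(3.0878,-0.9327) cross=-22.198
θ=90°:   branch - wants cross < 0 → take C=(3.0878,-0.9327) (cross=-22.198)
θ=90°: ex = (C−B)/|BC| = (0.6176,-0.7865); ey = (0.7865,0.6176)
θ=90°: P = B + 3.10·ex + 1.30·ey = (2.9369,1.3646)
θ=98°: B = A + 3.00·(cos98°, sin98°) = (-0.4175, 2.9708)
θ=98°: |BD| = 8.9264
θ=98°: circle(B,5.00) ∩ circle(D,5.00): a=4.4632, h=2.2539
θ=98°:   candidates: C₊=(4.5414,3.6108) cross=20.119; C₋=(3.0411,-0.6400) cross=-20.119
θ=98°:   branch - wants cross < 0 → take C=(3.0411,-0.6400) (cross=-20.119)
θ=98°: ex = (C−B)/|BC| = (0.6917,-0.7222); ey = (0.7222,0.6917)
θ=98°: P = B + 3.10·ex + 1.30·ey = (2.6656,1.6314)
θ=101°: B = A + 3.00·(cos101°, sin101°) = (-0.5724, 2.9449)
θ=101°: |BD| = 9.0642
θ=101°: circle(B,5.00) ∩ circle(D,5.00): a=4.5321, h=2.1119
θ=101°:   candidates: C₊=(4.3999,3.4698) cross=19.143; C₋=(3.0276,-0.5249) cross=-19.143
θ=101°:   branch - wants cross < 0 → take C=(3.0276,-0.5249) (cross=-19.143)
θ=101°: ex = (C−B)/|BC| = (0.7200,-0.6940); ey = (0.6940,0.7200)
θ=101°: P = B + 3.10·ex + 1.30·ey = (2.5618,1.7296)

θ=90°: 2.94 1.36
θ=98°: 2.67 1.63
θ=101°: 2.56 1.73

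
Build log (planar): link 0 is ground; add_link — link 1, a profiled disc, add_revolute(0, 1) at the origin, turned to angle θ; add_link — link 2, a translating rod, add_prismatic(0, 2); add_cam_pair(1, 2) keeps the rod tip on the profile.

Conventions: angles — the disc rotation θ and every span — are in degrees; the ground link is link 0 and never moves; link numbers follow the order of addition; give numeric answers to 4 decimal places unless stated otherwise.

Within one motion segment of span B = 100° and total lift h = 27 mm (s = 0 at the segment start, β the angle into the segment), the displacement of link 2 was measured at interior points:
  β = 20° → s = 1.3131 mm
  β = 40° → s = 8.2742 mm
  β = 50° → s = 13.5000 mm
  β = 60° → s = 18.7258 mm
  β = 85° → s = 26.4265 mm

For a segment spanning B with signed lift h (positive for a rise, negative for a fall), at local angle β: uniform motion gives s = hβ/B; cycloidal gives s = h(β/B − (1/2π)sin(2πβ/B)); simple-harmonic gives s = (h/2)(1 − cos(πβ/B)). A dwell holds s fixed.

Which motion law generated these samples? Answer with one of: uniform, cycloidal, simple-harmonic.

candidates at β/B = r: uniform s = h·r (linear in β); cycloidal s = h·(r − sin(2πr)/(2π)); simple-harmonic s = (h/2)(1 − cos(πr))
β=20°: printed 1.3131 | uniform 5.4000, cycloidal 1.3131, simple-harmonic 2.5783
β=40°: printed 8.2742 | uniform 10.8000, cycloidal 8.2742, simple-harmonic 9.3283
β=50°: printed 13.5000 | uniform 13.5000, cycloidal 13.5000, simple-harmonic 13.5000
β=60°: printed 18.7258 | uniform 16.2000, cycloidal 18.7258, simple-harmonic 17.6717
β=85°: printed 26.4265 | uniform 22.9500, cycloidal 26.4265, simple-harmonic 25.5286
only one law matches every sample → cycloidal

cycloidal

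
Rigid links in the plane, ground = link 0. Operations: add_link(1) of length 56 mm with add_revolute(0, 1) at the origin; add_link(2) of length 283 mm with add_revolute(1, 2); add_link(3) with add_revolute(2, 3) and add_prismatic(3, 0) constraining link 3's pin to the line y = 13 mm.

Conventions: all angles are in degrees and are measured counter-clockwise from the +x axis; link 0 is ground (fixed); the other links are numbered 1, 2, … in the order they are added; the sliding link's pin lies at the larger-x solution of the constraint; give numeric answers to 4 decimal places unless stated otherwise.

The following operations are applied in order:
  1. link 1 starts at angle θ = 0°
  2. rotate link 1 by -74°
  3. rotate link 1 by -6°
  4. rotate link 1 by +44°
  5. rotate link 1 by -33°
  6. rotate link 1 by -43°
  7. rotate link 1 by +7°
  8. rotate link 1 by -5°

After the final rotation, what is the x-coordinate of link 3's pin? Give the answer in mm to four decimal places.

geometry: r = 56 mm, L = 283 mm, e = 13 mm; θ starts at 0°
rotate link 1 by -74°: θ ← 0° -74° = -74°
rotate link 1 by -6°: θ ← -74° -6° = -80°
rotate link 1 by +44°: θ ← -80° +44° = -36°
rotate link 1 by -33°: θ ← -36° -33° = -69°
rotate link 1 by -43°: θ ← -69° -43° = -112°
rotate link 1 by +7°: θ ← -112° +7° = -105°
rotate link 1 by -5°: θ ← -105° -5° = -110°
crank pin P = (r cos θ, r sin θ) = (-19.153128, -52.622787)
h = r sin θ − e = -52.622787 − 13 = -65.622787
x = r cos θ + √(L² − h²) = -19.153128 + 275.286487 = 256.133359

256.1334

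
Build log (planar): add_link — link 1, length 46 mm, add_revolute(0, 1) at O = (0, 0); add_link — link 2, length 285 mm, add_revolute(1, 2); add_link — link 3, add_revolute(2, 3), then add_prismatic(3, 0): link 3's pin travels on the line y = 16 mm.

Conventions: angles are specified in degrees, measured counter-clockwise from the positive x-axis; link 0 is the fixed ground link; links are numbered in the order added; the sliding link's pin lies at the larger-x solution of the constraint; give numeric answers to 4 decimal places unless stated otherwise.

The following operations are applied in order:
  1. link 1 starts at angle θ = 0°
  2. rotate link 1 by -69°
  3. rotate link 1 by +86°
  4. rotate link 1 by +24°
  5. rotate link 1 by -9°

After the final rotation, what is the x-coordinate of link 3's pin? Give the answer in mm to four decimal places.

geometry: r = 46 mm, L = 285 mm, e = 16 mm; θ starts at 0°
rotate link 1 by -69°: θ ← 0° -69° = -69°
rotate link 1 by +86°: θ ← -69° +86° = 17°
rotate link 1 by +24°: θ ← 17° +24° = 41°
rotate link 1 by -9°: θ ← 41° -9° = 32°
crank pin P = (r cos θ, r sin θ) = (39.010212, 24.376286)
h = r sin θ − e = 24.376286 − 16 = 8.376286
x = r cos θ + √(L² − h²) = 39.010212 + 284.876882 = 323.887094

323.8871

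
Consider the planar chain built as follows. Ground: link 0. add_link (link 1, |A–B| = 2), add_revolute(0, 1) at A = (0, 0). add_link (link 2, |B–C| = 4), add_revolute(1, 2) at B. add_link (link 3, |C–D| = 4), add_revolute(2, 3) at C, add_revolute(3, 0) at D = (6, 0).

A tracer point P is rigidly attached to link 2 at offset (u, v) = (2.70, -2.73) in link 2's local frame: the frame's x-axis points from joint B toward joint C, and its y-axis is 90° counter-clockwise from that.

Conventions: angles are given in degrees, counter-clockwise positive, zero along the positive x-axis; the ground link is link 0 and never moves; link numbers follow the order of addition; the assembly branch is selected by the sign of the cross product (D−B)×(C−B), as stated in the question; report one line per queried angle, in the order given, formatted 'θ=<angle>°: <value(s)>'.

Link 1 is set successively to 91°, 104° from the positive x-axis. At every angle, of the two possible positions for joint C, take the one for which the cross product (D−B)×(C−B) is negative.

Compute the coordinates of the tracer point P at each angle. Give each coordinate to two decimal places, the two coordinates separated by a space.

A=(0,0), D=(6.00,0)
θ=91°: B = A + 2.00·(cos91°, sin91°) = (-0.0349, 1.9997)
θ=91°: |BD| = 6.3576
θ=91°: circle(B,4.00) ∩ circle(D,4.00): a=3.1788, h=2.4280
θ=91°:   candidates: C₊=(3.7463,3.3046) cross=15.436; C₋=(2.2188,-1.3049) cross=-15.436
θ=91°:   branch - wants cross < 0 → take C=(2.2188,-1.3049) (cross=-15.436)
θ=91°: ex = (C−B)/|BC| = (0.5634,-0.8262); ey = (0.8262,0.5634)
θ=91°: P = B + 2.70·ex + -2.73·ey = (-0.7690,-1.7691)
θ=104°: B = A + 2.00·(cos104°, sin104°) = (-0.4838, 1.9406)
θ=104°: |BD| = 6.7680
θ=104°: circle(B,4.00) ∩ circle(D,4.00): a=3.3840, h=2.1327
θ=104°:   candidates: C₊=(3.3696,3.0135) cross=14.434; C₋=(2.1466,-1.0729) cross=-14.434
θ=104°:   branch - wants cross < 0 → take C=(2.1466,-1.0729) (cross=-14.434)
θ=104°: ex = (C−B)/|BC| = (0.6576,-0.7534); ey = (0.7534,0.6576)
θ=104°: P = B + 2.70·ex + -2.73·ey = (-0.7650,-1.8887)

θ=91°: -0.77 -1.77
θ=104°: -0.77 -1.89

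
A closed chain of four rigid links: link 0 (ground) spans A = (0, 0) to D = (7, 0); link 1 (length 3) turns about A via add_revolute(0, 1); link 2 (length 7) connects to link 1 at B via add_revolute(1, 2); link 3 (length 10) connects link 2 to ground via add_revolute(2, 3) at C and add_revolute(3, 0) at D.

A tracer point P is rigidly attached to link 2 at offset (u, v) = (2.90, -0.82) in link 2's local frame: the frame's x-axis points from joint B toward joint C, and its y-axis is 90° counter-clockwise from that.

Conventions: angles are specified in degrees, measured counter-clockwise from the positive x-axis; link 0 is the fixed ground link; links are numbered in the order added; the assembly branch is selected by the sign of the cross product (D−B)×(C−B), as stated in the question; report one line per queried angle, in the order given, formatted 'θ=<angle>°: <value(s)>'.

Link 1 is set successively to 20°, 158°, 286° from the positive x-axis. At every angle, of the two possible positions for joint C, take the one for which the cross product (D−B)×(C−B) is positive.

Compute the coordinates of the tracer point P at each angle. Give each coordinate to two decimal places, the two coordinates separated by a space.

A=(0,0), D=(7.00,0)
θ=20°: B = A + 3.00·(cos20°, sin20°) = (2.8191, 1.0261)
θ=20°: |BD| = 4.3050
θ=20°: circle(B,7.00) ∩ circle(D,10.00): a=-3.7709, h=5.8975
θ=20°:   candidates: C₊=(0.5625,7.6524) cross=25.389; C₋=(-2.2487,-3.8027) cross=-25.389
θ=20°:   branch + wants cross > 0 → take C=(0.5625,7.6524) (cross=25.389)
θ=20°: ex = (C−B)/|BC| = (-0.3224,0.9466); ey = (-0.9466,-0.3224)
θ=20°: P = B + 2.90·ex + -0.82·ey = (2.6604,4.0356)
θ=158°: B = A + 3.00·(cos158°, sin158°) = (-2.7816, 1.1238)
θ=158°: |BD| = 9.8459
θ=158°: circle(B,7.00) ∩ circle(D,10.00): a=2.3330, h=6.5998
θ=158°:   candidates: C₊=(0.2895,7.4142) cross=64.981; C₋=(-1.2171,-5.6991) cross=-64.981
θ=158°:   branch + wants cross > 0 → take C=(0.2895,7.4142) (cross=64.981)
θ=158°: ex = (C−B)/|BC| = (0.4387,0.8986); ey = (-0.8986,0.4387)
θ=158°: P = B + 2.90·ex + -0.82·ey = (-0.7724,3.3701)
θ=286°: B = A + 3.00·(cos286°, sin286°) = (0.8269, -2.8838)
θ=286°: |BD| = 6.8135
θ=286°: circle(B,7.00) ∩ circle(D,10.00): a=-0.3359, h=6.9919
θ=286°:   candidates: C₊=(-2.4367,3.3089) cross=47.639; C₋=(3.4819,-9.3607) cross=-47.639
θ=286°:   branch + wants cross > 0 → take C=(-2.4367,3.3089) (cross=47.639)
θ=286°: ex = (C−B)/|BC| = (-0.4662,0.8847); ey = (-0.8847,-0.4662)
θ=286°: P = B + 2.90·ex + -0.82·ey = (0.2003,0.0640)

θ=20°: 2.66 4.04
θ=158°: -0.77 3.37
θ=286°: 0.20 0.06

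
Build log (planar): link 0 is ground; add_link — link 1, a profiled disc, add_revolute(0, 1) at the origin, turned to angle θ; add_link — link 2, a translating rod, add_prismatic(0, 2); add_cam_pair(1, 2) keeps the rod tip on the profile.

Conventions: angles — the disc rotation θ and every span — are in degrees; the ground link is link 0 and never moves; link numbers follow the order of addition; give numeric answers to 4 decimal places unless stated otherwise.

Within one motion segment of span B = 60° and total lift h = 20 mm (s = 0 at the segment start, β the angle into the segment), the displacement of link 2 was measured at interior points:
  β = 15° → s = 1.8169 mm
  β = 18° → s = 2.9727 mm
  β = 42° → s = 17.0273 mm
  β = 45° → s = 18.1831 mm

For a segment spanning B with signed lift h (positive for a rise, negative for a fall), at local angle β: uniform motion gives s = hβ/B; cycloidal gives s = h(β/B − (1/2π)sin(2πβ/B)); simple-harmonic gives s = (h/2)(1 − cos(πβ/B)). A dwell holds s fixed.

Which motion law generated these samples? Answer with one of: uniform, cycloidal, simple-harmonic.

candidates at β/B = r: uniform s = h·r (linear in β); cycloidal s = h·(r − sin(2πr)/(2π)); simple-harmonic s = (h/2)(1 − cos(πr))
β=15°: printed 1.8169 | uniform 5.0000, cycloidal 1.8169, simple-harmonic 2.9289
β=18°: printed 2.9727 | uniform 6.0000, cycloidal 2.9727, simple-harmonic 4.1221
β=42°: printed 17.0273 | uniform 14.0000, cycloidal 17.0273, simple-harmonic 15.8779
β=45°: printed 18.1831 | uniform 15.0000, cycloidal 18.1831, simple-harmonic 17.0711
only one law matches every sample → cycloidal

cycloidal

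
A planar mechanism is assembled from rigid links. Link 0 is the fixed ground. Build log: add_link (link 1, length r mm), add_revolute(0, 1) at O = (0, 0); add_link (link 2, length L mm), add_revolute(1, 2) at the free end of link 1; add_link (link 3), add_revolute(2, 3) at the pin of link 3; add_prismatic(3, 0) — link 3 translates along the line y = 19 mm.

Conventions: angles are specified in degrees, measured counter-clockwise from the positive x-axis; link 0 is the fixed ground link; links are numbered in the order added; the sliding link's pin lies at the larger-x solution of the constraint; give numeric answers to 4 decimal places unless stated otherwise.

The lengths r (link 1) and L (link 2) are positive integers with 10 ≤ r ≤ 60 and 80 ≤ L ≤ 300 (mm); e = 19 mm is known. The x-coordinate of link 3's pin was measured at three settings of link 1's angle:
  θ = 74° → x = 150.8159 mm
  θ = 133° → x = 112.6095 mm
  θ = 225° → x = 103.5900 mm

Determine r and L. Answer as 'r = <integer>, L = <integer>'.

constraint per measurement: (x − r cos θ)² + (r sin θ − e)² = L²
subtracting the θ₁ and θ₂ equations cancels the r² and L² terms:
r = (x₁² − x₂²) / (2[(x₁cos θ₁ + e sin θ₁) − (x₂cos θ₂ + e sin θ₂)]) = 41.0000 → r = 41
L² = (x₁ − r cos θ₁)² + (r sin θ₁ − e)² = 19881.0093 → L = 141.0000 → L = 141
check at θ₃=225°: x = 103.5900 (printed 103.5900) ✓

r = 41, L = 141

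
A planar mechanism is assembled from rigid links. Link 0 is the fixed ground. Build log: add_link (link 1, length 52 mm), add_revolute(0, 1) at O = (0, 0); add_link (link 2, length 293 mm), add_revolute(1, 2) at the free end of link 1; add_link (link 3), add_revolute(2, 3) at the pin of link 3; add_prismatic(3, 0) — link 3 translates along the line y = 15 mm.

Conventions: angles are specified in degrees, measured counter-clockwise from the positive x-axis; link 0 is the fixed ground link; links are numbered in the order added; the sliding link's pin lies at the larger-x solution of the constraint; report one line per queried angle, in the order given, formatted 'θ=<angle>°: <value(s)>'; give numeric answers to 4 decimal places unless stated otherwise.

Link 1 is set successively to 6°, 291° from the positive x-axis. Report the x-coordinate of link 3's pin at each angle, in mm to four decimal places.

geometry: r = 52 mm, L = 293 mm, e = 15 mm
θ=6°: crank pin P = (r cos θ, r sin θ) = (51.715139, 5.435480)
θ=6°: h = r sin θ − e = 5.435480 − 15 = -9.564520
θ=6°: x = r cos θ + √(L² − h²) = 51.715139 + 292.843849 = 344.558988
θ=291°: crank pin P = (r cos θ, r sin θ) = (18.635133, -48.546182)
θ=291°: h = r sin θ − e = -48.546182 − 15 = -63.546182
θ=291°: x = r cos θ + √(L² − h²) = 18.635133 + 286.026018 = 304.661151

θ=6°: 344.5590
θ=291°: 304.6612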